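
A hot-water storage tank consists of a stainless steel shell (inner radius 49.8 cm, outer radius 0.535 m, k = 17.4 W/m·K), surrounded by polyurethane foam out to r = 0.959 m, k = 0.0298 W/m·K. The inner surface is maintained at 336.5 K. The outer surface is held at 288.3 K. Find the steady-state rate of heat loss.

Treat each layer as a resistance in series:
  R_stainless steel = (1/0.498 − 1/0.535)/(4πk) = 0.1389/(4π·17.4) = 6.351×10^-4 K/W
  R_polyurethane foam = (1/0.535 − 1/0.959)/(4πk) = 0.8264/(4π·0.0298) = 2.207 K/W
ΣR = 6.351×10^-4 + 2.207 = 2.208 K/W
Q = ΔT/ΣR = (336.5 K − 288.3 K)/2.208 = 21.8 W

Q = 21.8 W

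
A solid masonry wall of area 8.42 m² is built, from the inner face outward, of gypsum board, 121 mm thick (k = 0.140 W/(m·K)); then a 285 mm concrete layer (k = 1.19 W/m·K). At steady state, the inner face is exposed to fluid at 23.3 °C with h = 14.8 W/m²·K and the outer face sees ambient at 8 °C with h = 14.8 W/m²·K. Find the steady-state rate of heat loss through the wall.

Series thermal resistances, inner to outer:
  R_conv,in = 1/(hA) = 1/(14.8·8.42) = 0.008025 K/W
  R_gypsum board = L/(kA) = 0.121/(0.140·8.42) = 0.1026 K/W
  R_concrete = L/(kA) = 0.285/(1.19·8.42) = 0.02844 K/W
  R_conv,out = 1/(hA) = 1/(14.8·8.42) = 0.008025 K/W
ΣR = 0.008025 + 0.1026 + 0.02844 + 0.008025 = 0.1471 K/W
Q = ΔT/ΣR = (23.3 °C − 8 °C)/0.1471 = 104 W

Q = 104 W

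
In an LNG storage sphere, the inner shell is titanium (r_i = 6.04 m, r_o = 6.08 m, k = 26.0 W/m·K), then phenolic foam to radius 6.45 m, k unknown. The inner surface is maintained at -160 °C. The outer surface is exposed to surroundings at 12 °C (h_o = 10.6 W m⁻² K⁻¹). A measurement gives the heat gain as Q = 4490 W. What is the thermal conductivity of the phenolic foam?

k = 0.0197 W/m·K

ΣR = ΔT/Q = |-160 − 12|/4490 = 0.03831 K/W
Known resistances:
  R_titanium = (1/6.04 − 1/6.08)/(4πk) = 0.001089/(4π·26.0) = 3.334×10^-6 K/W
  R_conv,out = 1/(4πr²h) = 1/(4π·6.45²·10.6) = 1.805×10^-4 K/W
R_phenolic foam = ΣR − ΣR_known = 0.03831 − 1.838×10^-4 = 0.03813 K/W
(1/r₁−1/r₂)/(4πk) = 0.03813 ⇒ k = 0.009435/(4π·0.03813) = 0.0197 W/m·K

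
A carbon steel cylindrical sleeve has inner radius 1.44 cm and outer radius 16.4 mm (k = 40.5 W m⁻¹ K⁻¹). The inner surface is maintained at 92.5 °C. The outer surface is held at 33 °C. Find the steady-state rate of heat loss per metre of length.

Q' = 2πk·ΔT/ln(r₂/r₁) = 2π × 40.5 × 59.5 / ln(0.0164/0.0144) = 1.16×10^5 W/m

Q' = 116 kW/m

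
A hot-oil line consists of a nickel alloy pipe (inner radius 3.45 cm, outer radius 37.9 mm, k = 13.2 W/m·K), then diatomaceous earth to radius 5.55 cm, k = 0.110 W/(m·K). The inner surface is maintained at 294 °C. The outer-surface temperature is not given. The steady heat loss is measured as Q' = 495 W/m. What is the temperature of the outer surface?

T_out = 20.3 °C

Series resistances:
  R'_nickel alloy = ln(0.0379/0.0345)/(2πk) = 0.09399/(2π·13.2) = 0.001133 m·K/W
  R'_diatomaceous earth = ln(0.0555/0.0379)/(2πk) = 0.3814/(2π·0.110) = 0.5519 m·K/W
ΣR = 0.5530 m·K/W
ΔT = Q'·ΣR = 495 × 0.5530 = 273.7 K
Heat flows outward, so T_out = T_in − ΔT = 294 − 273.7 = 20.3 °C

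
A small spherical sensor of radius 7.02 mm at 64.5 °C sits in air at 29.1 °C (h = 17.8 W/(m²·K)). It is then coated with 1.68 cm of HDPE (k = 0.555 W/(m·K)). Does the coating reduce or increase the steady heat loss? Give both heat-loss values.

Critical radius for a sphere: r_cr = 2k/h = 0.0624 m = 6.24 cm.
Outer radius after coating: r₂ = 0.00702 + 0.0168 = 0.02382 m.
Since r₁ < r_cr and r₂ ≤ r_cr, the coating moves toward the maximum at r_cr — heat loss rises.
Bare: R = 1/(4πr₁²h) = 90.72 K/W; Q = 35.4/90.72 = 0.390 W.
Coated: R = R_cond + R_conv = 22.28 K/W; Q = 35.4/22.28 = 1.59 W.

increases: 0.390 → 1.59 W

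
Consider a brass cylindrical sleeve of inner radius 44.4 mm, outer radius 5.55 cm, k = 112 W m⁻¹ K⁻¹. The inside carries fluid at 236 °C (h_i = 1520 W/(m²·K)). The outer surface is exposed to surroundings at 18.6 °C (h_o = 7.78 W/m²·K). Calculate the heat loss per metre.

Q' = 586 W/m

Series thermal resistances, inner to outer:
  R'_conv,in = 1/(2πr h) = 1/(2π·0.0444·1520) = 0.002358 m·K/W
  R'_brass = ln(0.0555/0.0444)/(2πk) = 0.2231/(2π·112) = 3.171×10^-4 m·K/W
  R'_conv,out = 1/(2πr h) = 1/(2π·0.0555·7.78) = 0.3686 m·K/W
ΣR = 0.002358 + 3.171×10^-4 + 0.3686 = 0.3713 m·K/W
Q' = ΔT/ΣR = (236 °C − 18.6 °C)/0.3713 = 586 W/m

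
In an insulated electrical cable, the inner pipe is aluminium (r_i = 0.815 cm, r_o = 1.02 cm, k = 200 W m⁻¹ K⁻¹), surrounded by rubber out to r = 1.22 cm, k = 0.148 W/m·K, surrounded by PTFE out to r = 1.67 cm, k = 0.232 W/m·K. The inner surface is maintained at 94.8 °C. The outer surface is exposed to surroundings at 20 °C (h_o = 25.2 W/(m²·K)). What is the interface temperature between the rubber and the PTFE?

Treat each layer as a resistance in series:
  R'_aluminium = ln(0.0102/0.00815)/(2πk) = 0.2244/(2π·200) = 1.785×10^-4 m·K/W
  R'_rubber = ln(0.0122/0.0102)/(2πk) = 0.1790/(2π·0.148) = 0.1925 m·K/W
  R'_PTFE = ln(0.0167/0.0122)/(2πk) = 0.3140/(2π·0.232) = 0.2154 m·K/W
  R'_conv,out = 1/(2πr h) = 1/(2π·0.0167·25.2) = 0.3782 m·K/W
ΣR = 1.785×10^-4 + 0.1925 + 0.2154 + 0.3782 = 0.7863 m·K/W
Q' = ΔT/ΣR = (94.8 °C − 20 °C)/0.7863 = 95.13 W/m
From the inner boundary to the rubber/PTFE interface, ΣR_partial = 0.1927 m·K/W.
T_interface = T_in − Q'·ΣR_partial = 94.8 °C − (95.13)(0.1927) = 76.5 °C

T = 76.5 °C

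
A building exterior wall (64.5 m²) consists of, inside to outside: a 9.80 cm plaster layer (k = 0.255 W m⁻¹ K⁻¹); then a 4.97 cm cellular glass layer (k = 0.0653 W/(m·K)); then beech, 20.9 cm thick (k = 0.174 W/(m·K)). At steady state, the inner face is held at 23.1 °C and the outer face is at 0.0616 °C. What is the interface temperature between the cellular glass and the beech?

T = 11.9 °C

Resistance network (inner→outer):
  R_plaster = L/(kA) = 0.0980/(0.255·64.5) = 0.005958 K/W
  R_cellular glass = L/(kA) = 0.0497/(0.0653·64.5) = 0.01180 K/W
  R_beech = L/(kA) = 0.209/(0.174·64.5) = 0.01862 K/W
ΣR = 0.005958 + 0.01180 + 0.01862 = 0.03638 K/W
Q = ΔT/ΣR = (23.1 °C − 0.0616 °C)/0.03638 = 633.3 W
From the inner boundary to the cellular glass/beech interface, ΣR_partial = 0.01776 K/W.
T_interface = T_in − Q·ΣR_partial = 23.1 °C − (633.3)(0.01776) = 11.9 °C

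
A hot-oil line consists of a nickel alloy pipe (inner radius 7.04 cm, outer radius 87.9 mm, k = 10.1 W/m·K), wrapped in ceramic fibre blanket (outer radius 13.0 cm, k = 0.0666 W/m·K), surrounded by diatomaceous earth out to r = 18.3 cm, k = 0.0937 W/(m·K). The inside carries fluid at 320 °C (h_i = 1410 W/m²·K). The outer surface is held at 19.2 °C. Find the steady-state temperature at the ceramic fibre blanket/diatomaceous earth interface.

Treat each layer as a resistance in series:
  R'_conv,in = 1/(2πr h) = 1/(2π·0.0704·1410) = 0.001603 m·K/W
  R'_nickel alloy = ln(0.0879/0.0704)/(2πk) = 0.2220/(2π·10.1) = 0.003498 m·K/W
  R'_ceramic fibre blanket = ln(0.130/0.0879)/(2πk) = 0.3913/(2π·0.0666) = 0.9352 m·K/W
  R'_diatomaceous earth = ln(0.183/0.130)/(2πk) = 0.3420/(2π·0.0937) = 0.5808 m·K/W
ΣR = 0.001603 + 0.003498 + 0.9352 + 0.5808 = 1.521 m·K/W
Q' = ΔT/ΣR = (320 °C − 19.2 °C)/1.521 = 197.8 W/m
From the inner boundary to the ceramic fibre blanket/diatomaceous earth interface, ΣR_partial = 0.9403 m·K/W.
T_interface = T_in − Q'·ΣR_partial = 320 °C − (197.8)(0.9403) = 134 °C

T = 134 °C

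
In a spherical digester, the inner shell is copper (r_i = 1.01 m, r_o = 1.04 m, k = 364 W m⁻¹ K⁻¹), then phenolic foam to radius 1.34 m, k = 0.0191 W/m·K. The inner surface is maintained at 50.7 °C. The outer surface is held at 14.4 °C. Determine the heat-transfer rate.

Series thermal resistances, inner to outer:
  R_copper = (1/1.01 − 1/1.04)/(4πk) = 0.02856/(4π·364) = 6.244×10^-6 K/W
  R_phenolic foam = (1/1.04 − 1/1.34)/(4πk) = 0.2153/(4π·0.0191) = 0.8969 K/W
ΣR = 6.244×10^-6 + 0.8969 = 0.8969 K/W
Q = ΔT/ΣR = (50.7 °C − 14.4 °C)/0.8969 = 40.5 W

Q = 40.5 W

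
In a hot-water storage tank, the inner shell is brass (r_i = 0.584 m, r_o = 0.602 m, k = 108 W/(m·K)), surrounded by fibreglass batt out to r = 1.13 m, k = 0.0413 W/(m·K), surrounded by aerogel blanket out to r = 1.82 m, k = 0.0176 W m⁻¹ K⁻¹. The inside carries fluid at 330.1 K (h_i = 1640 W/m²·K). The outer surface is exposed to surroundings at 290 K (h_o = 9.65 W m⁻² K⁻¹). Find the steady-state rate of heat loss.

Resistance network (inner→outer):
  R_conv,in = 1/(4πr²h) = 1/(4π·0.584²·1640) = 1.423×10^-4 K/W
  R_brass = (1/0.584 − 1/0.602)/(4πk) = 0.05120/(4π·108) = 3.773×10^-5 K/W
  R_fibreglass batt = (1/0.602 − 1/1.13)/(4πk) = 0.7762/(4π·0.0413) = 1.496 K/W
  R_aerogel blanket = (1/1.13 − 1/1.82)/(4πk) = 0.3355/(4π·0.0176) = 1.517 K/W
  R_conv,out = 1/(4πr²h) = 1/(4π·1.82²·9.65) = 0.002490 K/W
ΣR = 1.423×10^-4 + 3.773×10^-5 + 1.496 + 1.517 + 0.002490 = 3.016 K/W
Q = ΔT/ΣR = (330.1 K − 290 K)/3.016 = 13.3 W

Q = 13.3 W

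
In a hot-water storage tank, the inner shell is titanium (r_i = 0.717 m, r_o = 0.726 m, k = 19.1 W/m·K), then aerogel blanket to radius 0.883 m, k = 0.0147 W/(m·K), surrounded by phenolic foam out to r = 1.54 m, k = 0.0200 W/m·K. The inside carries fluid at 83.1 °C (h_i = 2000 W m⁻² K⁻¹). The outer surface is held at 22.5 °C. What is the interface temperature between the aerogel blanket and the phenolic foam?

T = 58.4 °C

Series thermal resistances, inner to outer:
  R_conv,in = 1/(4πr²h) = 1/(4π·0.717²·2000) = 7.740×10^-5 K/W
  R_titanium = (1/0.717 − 1/0.726)/(4πk) = 0.01729/(4π·19.1) = 7.203×10^-5 K/W
  R_aerogel blanket = (1/0.726 − 1/0.883)/(4πk) = 0.2449/(4π·0.0147) = 1.326 K/W
  R_phenolic foam = (1/0.883 − 1/1.54)/(4πk) = 0.4832/(4π·0.0200) = 1.922 K/W
ΣR = 7.740×10^-5 + 7.203×10^-5 + 1.326 + 1.922 = 3.248 K/W
Q = ΔT/ΣR = (83.1 °C − 22.5 °C)/3.248 = 18.66 W
From the inner boundary to the aerogel blanket/phenolic foam interface, ΣR_partial = 1.326 K/W.
T_interface = T_in − Q·ΣR_partial = 83.1 °C − (18.66)(1.326) = 58.4 °C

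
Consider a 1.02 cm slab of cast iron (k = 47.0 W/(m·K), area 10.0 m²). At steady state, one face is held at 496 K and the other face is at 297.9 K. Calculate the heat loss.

Q = 9.13×10^6 W

Q = kA·ΔT/L = 47.0 × 10.0 × |496 K − 297.9 K| / 0.0102 = 9.13×10^6 W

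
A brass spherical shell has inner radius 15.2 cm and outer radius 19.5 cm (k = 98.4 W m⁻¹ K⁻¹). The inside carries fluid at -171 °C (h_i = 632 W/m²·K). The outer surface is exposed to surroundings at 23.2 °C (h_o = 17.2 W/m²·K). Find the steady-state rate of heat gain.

Series thermal resistances, inner to outer:
  R_conv,in = 1/(4πr²h) = 1/(4π·0.152²·632) = 0.005450 K/W
  R_brass = (1/0.152 − 1/0.195)/(4πk) = 1.451/(4π·98.4) = 0.001173 K/W
  R_conv,out = 1/(4πr²h) = 1/(4π·0.195²·17.2) = 0.1217 K/W
ΣR = 0.005450 + 0.001173 + 0.1217 = 0.1283 K/W
Q = ΔT/ΣR = (-171 °C − 23.2 °C)/0.1283 = -1510 W
(Negative Q ⇒ heat flows inward; heat gain = 1510 W.)

Q = 1510 W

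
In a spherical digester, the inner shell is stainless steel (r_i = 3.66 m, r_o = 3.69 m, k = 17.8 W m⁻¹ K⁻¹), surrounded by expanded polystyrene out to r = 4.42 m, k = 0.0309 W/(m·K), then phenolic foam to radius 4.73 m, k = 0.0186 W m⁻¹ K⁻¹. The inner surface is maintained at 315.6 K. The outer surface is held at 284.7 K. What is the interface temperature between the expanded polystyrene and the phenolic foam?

Resistance network (inner→outer):
  R_stainless steel = (1/3.66 − 1/3.69)/(4πk) = 0.002221/(4π·17.8) = 9.931×10^-6 K/W
  R_expanded polystyrene = (1/3.69 − 1/4.42)/(4πk) = 0.04476/(4π·0.0309) = 0.1153 K/W
  R_phenolic foam = (1/4.42 − 1/4.73)/(4πk) = 0.01483/(4π·0.0186) = 0.06344 K/W
ΣR = 9.931×10^-6 + 0.1153 + 0.06344 = 0.1787 K/W
Q = ΔT/ΣR = (315.6 K − 284.7 K)/0.1787 = 172.9 W
From the inner boundary to the expanded polystyrene/phenolic foam interface, ΣR_partial = 0.1153 K/W.
T_interface = T_in − Q·ΣR_partial = 315.6 K − (172.9)(0.1153) = 295.7 K

T = 295.7 K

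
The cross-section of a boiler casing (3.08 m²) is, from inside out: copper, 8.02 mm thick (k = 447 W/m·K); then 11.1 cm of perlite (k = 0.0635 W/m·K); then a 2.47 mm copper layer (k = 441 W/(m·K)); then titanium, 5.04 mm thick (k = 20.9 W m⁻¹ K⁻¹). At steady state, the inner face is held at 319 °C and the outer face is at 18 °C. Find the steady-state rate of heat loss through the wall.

Resistance network (inner→outer):
  R_copper = L/(kA) = 0.00802/(447·3.08) = 5.825×10^-6 K/W
  R_perlite = L/(kA) = 0.111/(0.0635·3.08) = 0.5675 K/W
  R_copper = L/(kA) = 0.00247/(441·3.08) = 1.818×10^-6 K/W
  R_titanium = L/(kA) = 0.00504/(20.9·3.08) = 7.829×10^-5 K/W
ΣR = 5.825×10^-6 + 0.5675 + 1.818×10^-6 + 7.829×10^-5 = 0.5676 K/W
Q = ΔT/ΣR = (319 °C − 18 °C)/0.5676 = 530 W

Q = 530 W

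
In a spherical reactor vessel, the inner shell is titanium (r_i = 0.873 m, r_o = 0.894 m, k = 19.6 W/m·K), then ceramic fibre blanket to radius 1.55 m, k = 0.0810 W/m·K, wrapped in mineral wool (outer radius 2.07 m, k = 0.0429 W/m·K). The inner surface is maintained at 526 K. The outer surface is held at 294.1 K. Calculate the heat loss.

Q = 303 W

Treat each layer as a resistance in series:
  R_titanium = (1/0.873 − 1/0.894)/(4πk) = 0.02691/(4π·19.6) = 1.092×10^-4 K/W
  R_ceramic fibre blanket = (1/0.894 − 1/1.55)/(4πk) = 0.4734/(4π·0.0810) = 0.4651 K/W
  R_mineral wool = (1/1.55 − 1/2.07)/(4πk) = 0.1621/(4π·0.0429) = 0.3006 K/W
ΣR = 1.092×10^-4 + 0.4651 + 0.3006 = 0.7658 K/W
Q = ΔT/ΣR = (526 K − 294.1 K)/0.7658 = 303 W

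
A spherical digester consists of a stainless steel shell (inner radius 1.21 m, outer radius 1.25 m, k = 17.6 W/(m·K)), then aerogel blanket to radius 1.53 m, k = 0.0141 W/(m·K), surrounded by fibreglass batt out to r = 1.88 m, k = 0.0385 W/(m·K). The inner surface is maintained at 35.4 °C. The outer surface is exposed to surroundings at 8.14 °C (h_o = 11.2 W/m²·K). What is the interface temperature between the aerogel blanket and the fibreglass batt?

T = 14.5 °C

Series thermal resistances, inner to outer:
  R_stainless steel = (1/1.21 − 1/1.25)/(4πk) = 0.02645/(4π·17.6) = 1.196×10^-4 K/W
  R_aerogel blanket = (1/1.25 − 1/1.53)/(4πk) = 0.1464/(4π·0.0141) = 0.8263 K/W
  R_fibreglass batt = (1/1.53 − 1/1.88)/(4πk) = 0.1217/(4π·0.0385) = 0.2515 K/W
  R_conv,out = 1/(4πr²h) = 1/(4π·1.88²·11.2) = 0.002010 K/W
ΣR = 1.196×10^-4 + 0.8263 + 0.2515 + 0.002010 = 1.080 K/W
Q = ΔT/ΣR = (35.4 °C − 8.14 °C)/1.080 = 25.24 W
From the inner boundary to the aerogel blanket/fibreglass batt interface, ΣR_partial = 0.8264 K/W.
T_interface = T_in − Q·ΣR_partial = 35.4 °C − (25.24)(0.8264) = 14.5 °C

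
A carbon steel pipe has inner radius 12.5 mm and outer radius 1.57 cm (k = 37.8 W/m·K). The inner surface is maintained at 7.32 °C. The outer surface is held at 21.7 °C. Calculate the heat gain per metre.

Q' = 15.0 kW/m

Q' = 2πk·ΔT/ln(r₂/r₁) = 2π × 37.8 × 14.38 / ln(0.0157/0.0125) = 15000 W/m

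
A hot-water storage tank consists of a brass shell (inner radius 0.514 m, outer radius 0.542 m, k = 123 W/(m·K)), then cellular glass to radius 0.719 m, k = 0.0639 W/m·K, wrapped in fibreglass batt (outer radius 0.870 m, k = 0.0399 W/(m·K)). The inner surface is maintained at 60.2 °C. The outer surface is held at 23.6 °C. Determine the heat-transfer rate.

Resistance network (inner→outer):
  R_brass = (1/0.514 − 1/0.542)/(4πk) = 0.1005/(4π·123) = 6.503×10^-5 K/W
  R_cellular glass = (1/0.542 − 1/0.719)/(4πk) = 0.4542/(4π·0.0639) = 0.5656 K/W
  R_fibreglass batt = (1/0.719 − 1/0.870)/(4πk) = 0.2414/(4π·0.0399) = 0.4814 K/W
ΣR = 6.503×10^-5 + 0.5656 + 0.4814 = 1.047 K/W
Q = ΔT/ΣR = (60.2 °C − 23.6 °C)/1.047 = 35.0 W

Q = 35.0 W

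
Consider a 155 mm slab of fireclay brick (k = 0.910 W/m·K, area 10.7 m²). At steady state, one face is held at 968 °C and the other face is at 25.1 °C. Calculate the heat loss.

Q = 59200 W

Q = kA·ΔT/L = 0.910 × 10.7 × |968 °C − 25.1 °C| / 0.155 = 59200 W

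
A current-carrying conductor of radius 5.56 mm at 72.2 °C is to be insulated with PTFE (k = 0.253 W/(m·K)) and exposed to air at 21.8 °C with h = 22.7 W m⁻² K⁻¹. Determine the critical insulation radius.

r_cr = 1.11 cm

For a cylinder, r_cr = k_ins/h = 0.253/22.7 = 0.0111 m = 1.11 cm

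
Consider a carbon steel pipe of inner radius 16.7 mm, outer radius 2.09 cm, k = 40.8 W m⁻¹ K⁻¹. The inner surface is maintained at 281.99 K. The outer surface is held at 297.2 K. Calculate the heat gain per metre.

Q' = 2πk·ΔT/ln(r₂/r₁) = 2π × 40.8 × 15.21 / ln(0.0209/0.0167) = 17400 W/m

Q' = 17.4 kW/m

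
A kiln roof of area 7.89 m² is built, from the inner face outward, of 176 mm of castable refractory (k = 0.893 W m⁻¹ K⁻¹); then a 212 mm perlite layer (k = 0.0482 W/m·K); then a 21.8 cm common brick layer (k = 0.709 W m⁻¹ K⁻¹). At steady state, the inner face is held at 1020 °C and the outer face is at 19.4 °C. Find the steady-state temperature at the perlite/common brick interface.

Series thermal resistances, inner to outer:
  R_castable refractory = L/(kA) = 0.176/(0.893·7.89) = 0.02498 K/W
  R_perlite = L/(kA) = 0.212/(0.0482·7.89) = 0.5575 K/W
  R_common brick = L/(kA) = 0.218/(0.709·7.89) = 0.03897 K/W
ΣR = 0.02498 + 0.5575 + 0.03897 = 0.6214 K/W
Q = ΔT/ΣR = (1020 °C − 19.4 °C)/0.6214 = 1610 W
From the inner boundary to the perlite/common brick interface, ΣR_partial = 0.5825 K/W.
T_interface = T_in − Q·ΣR_partial = 1020 °C − (1610)(0.5825) = 82 °C

T = 82 °C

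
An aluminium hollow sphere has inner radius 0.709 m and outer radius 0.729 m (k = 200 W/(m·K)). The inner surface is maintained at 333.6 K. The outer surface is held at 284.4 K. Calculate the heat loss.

Q = 4πk·ΔT/(1/r₁ − 1/r₂) = 4π × 200 × 49.2 / (1/0.709 − 1/0.729) = 3.20×10^6 W

Q = 3200 kW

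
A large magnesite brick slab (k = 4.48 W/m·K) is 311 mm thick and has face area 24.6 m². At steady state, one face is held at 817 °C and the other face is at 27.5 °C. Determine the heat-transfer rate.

Q = kA·ΔT/L = 4.48 × 24.6 × |817 °C − 27.5 °C| / 0.311 = 2.80×10^5 W

Q = 2.80×10^5 W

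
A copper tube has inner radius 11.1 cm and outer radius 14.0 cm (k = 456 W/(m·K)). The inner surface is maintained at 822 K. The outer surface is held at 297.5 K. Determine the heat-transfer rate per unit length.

Q' = 6470 kW/m

Q' = 2πk·ΔT/ln(r₂/r₁) = 2π × 456 × 524.5 / ln(0.140/0.111) = 6.47×10^6 W/m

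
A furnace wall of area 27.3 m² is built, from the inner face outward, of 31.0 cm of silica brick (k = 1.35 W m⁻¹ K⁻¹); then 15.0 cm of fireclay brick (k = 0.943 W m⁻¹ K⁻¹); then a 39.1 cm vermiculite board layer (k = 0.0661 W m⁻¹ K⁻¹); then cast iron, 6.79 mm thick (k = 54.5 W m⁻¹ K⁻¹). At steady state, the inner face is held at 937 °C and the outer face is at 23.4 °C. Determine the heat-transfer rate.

Treat each layer as a resistance in series:
  R_silica brick = L/(kA) = 0.310/(1.35·27.3) = 0.008411 K/W
  R_fireclay brick = L/(kA) = 0.150/(0.943·27.3) = 0.005827 K/W
  R_vermiculite board = L/(kA) = 0.391/(0.0661·27.3) = 0.2167 K/W
  R_cast iron = L/(kA) = 0.00679/(54.5·27.3) = 4.564×10^-6 K/W
ΣR = 0.008411 + 0.005827 + 0.2167 + 4.564×10^-6 = 0.2309 K/W
Q = ΔT/ΣR = (937 °C − 23.4 °C)/0.2309 = 3960 W

Q = 3960 W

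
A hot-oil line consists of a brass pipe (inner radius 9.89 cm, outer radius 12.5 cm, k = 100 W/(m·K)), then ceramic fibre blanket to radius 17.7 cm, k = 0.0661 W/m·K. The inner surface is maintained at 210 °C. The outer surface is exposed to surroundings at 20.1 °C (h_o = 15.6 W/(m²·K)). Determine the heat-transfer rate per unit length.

Q' = 212 W/m

Resistance network (inner→outer):
  R'_brass = ln(0.125/0.0989)/(2πk) = 0.2342/(2π·100) = 3.727×10^-4 m·K/W
  R'_ceramic fibre blanket = ln(0.177/0.125)/(2πk) = 0.3478/(2π·0.0661) = 0.8375 m·K/W
  R'_conv,out = 1/(2πr h) = 1/(2π·0.177·15.6) = 0.05764 m·K/W
ΣR = 3.727×10^-4 + 0.8375 + 0.05764 = 0.8955 m·K/W
Q' = ΔT/ΣR = (210 °C − 20.1 °C)/0.8955 = 212 W/m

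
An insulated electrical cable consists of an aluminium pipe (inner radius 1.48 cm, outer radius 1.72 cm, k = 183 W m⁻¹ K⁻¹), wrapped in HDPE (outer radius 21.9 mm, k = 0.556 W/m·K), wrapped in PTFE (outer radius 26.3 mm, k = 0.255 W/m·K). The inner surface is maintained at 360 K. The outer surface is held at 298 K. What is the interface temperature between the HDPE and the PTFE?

T = 336.6 K

Treat each layer as a resistance in series:
  R'_aluminium = ln(0.0172/0.0148)/(2πk) = 0.1503/(2π·183) = 1.307×10^-4 m·K/W
  R'_HDPE = ln(0.0219/0.0172)/(2πk) = 0.2416/(2π·0.556) = 0.06915 m·K/W
  R'_PTFE = ln(0.0263/0.0219)/(2πk) = 0.1831/(2π·0.255) = 0.1143 m·K/W
ΣR = 1.307×10^-4 + 0.06915 + 0.1143 = 0.1836 m·K/W
Q' = ΔT/ΣR = (360 K − 298 K)/0.1836 = 337.7 W/m
From the inner boundary to the HDPE/PTFE interface, ΣR_partial = 0.06928 m·K/W.
T_interface = T_in − Q'·ΣR_partial = 360 K − (337.7)(0.06928) = 336.6 K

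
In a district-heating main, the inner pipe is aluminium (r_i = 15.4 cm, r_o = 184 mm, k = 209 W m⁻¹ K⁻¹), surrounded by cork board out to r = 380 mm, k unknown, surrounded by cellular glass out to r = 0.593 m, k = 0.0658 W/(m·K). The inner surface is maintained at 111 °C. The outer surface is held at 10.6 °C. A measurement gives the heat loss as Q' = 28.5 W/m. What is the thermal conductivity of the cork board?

ΣR = ΔT/Q' = |111 − 10.6|/28.5 = 3.523 m·K/W
Known resistances:
  R'_aluminium = ln(0.184/0.154)/(2πk) = 0.1780/(2π·209) = 1.355×10^-4 m·K/W
  R'_cellular glass = ln(0.593/0.380)/(2πk) = 0.4450/(2π·0.0658) = 1.076 m·K/W
R_cork board = ΣR − ΣR_known = 3.523 − 1.076 = 2.447 m·K/W
ln(r₂/r₁)/(2πk) = 2.447 ⇒ k = 0.7252/(2π·2.447) = 0.0472 W/m·K

k = 0.0472 W/m·K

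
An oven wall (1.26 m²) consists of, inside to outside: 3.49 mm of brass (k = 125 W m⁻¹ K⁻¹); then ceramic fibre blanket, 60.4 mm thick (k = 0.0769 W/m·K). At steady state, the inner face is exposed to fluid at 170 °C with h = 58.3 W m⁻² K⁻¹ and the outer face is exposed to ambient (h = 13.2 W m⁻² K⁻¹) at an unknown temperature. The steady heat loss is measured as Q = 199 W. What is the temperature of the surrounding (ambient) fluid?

T_out = 31.3 °C

Sum the resistances:
  R_conv,in = 1/(hA) = 1/(58.3·1.26) = 0.01361 K/W
  R_brass = L/(kA) = 0.00349/(125·1.26) = 2.216×10^-5 K/W
  R_ceramic fibre blanket = L/(kA) = 0.0604/(0.0769·1.26) = 0.6234 K/W
  R_conv,out = 1/(hA) = 1/(13.2·1.26) = 0.06013 K/W
ΣR = 0.6971 K/W
ΔT = Q·ΣR = 199 × 0.6971 = 138.7 K
Heat flows outward, so T_out = T_in − ΔT = 170 − 138.7 = 31.3 °C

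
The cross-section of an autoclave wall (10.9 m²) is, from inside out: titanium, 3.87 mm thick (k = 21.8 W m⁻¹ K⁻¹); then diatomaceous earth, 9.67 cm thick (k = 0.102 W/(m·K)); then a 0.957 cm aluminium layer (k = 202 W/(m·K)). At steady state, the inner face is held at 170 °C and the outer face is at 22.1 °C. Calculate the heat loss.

Resistance network (inner→outer):
  R_titanium = L/(kA) = 0.00387/(21.8·10.9) = 1.629×10^-5 K/W
  R_diatomaceous earth = L/(kA) = 0.0967/(0.102·10.9) = 0.08698 K/W
  R_aluminium = L/(kA) = 0.00957/(202·10.9) = 4.346×10^-6 K/W
ΣR = 1.629×10^-5 + 0.08698 + 4.346×10^-6 = 0.08700 K/W
Q = ΔT/ΣR = (170 °C − 22.1 °C)/0.08700 = 1700 W

Q = 1700 W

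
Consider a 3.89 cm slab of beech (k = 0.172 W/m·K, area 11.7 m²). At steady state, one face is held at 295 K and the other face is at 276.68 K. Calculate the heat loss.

Q = kA·ΔT/L = 0.172 × 11.7 × |295 K − 276.68 K| / 0.0389 = 948 W

Q = 948 W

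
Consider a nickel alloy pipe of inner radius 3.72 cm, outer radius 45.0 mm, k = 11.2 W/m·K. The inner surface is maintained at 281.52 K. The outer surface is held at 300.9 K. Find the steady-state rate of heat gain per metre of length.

Q' = 2πk·ΔT/ln(r₂/r₁) = 2π × 11.2 × 19.38 / ln(0.0450/0.0372) = 7160 W/m

Q' = 7.16 kW/m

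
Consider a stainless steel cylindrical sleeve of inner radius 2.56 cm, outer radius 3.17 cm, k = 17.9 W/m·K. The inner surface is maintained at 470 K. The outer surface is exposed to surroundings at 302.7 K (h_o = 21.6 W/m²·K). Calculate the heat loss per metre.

Treat each layer as a resistance in series:
  R'_stainless steel = ln(0.0317/0.0256)/(2πk) = 0.2137/(2π·17.9) = 0.001900 m·K/W
  R'_conv,out = 1/(2πr h) = 1/(2π·0.0317·21.6) = 0.2324 m·K/W
ΣR = 0.001900 + 0.2324 = 0.2343 m·K/W
Q' = ΔT/ΣR = (470 K − 302.7 K)/0.2343 = 714 W/m

Q' = 714 W/m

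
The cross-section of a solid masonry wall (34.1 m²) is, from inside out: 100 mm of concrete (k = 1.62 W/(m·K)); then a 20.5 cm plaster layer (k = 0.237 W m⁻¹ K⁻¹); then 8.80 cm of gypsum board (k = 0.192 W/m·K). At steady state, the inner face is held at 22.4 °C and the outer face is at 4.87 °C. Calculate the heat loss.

Q = 432 W

Resistance network (inner→outer):
  R_concrete = L/(kA) = 0.100/(1.62·34.1) = 0.001810 K/W
  R_plaster = L/(kA) = 0.205/(0.237·34.1) = 0.02537 K/W
  R_gypsum board = L/(kA) = 0.0880/(0.192·34.1) = 0.01344 K/W
ΣR = 0.001810 + 0.02537 + 0.01344 = 0.04062 K/W
Q = ΔT/ΣR = (22.4 °C − 4.87 °C)/0.04062 = 432 W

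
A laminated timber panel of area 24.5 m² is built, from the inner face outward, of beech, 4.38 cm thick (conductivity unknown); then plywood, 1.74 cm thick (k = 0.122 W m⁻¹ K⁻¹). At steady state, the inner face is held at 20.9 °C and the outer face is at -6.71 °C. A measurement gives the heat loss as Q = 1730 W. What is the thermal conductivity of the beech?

ΣR = ΔT/Q = |20.9 − -6.71|/1730 = 0.01596 K/W
Known resistances:
  R_plywood = L/(kA) = 0.0174/(0.122·24.5) = 0.005821 K/W
R_beech = ΣR − ΣR_known = 0.01596 − 0.005821 = 0.01014 K/W
L/(kA) = 0.01014 ⇒ k = 0.0438/(0.01014·24.5) = 0.176 W/m·K

k = 0.176 W/m·K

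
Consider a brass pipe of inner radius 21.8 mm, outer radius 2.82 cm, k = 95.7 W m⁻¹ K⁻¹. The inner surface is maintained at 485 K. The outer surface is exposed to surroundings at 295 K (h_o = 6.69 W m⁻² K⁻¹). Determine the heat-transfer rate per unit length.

Treat each layer as a resistance in series:
  R'_brass = ln(0.0282/0.0218)/(2πk) = 0.2574/(2π·95.7) = 4.281×10^-4 m·K/W
  R'_conv,out = 1/(2πr h) = 1/(2π·0.0282·6.69) = 0.8436 m·K/W
ΣR = 4.281×10^-4 + 0.8436 = 0.8440 m·K/W
Q' = ΔT/ΣR = (485 K − 295 K)/0.8440 = 225 W/m

Q' = 225 W/m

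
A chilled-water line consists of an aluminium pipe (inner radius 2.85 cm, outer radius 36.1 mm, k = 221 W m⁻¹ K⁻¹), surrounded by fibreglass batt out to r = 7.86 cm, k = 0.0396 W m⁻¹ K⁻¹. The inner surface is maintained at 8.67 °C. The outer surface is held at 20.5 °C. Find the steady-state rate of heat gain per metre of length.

Series thermal resistances, inner to outer:
  R'_aluminium = ln(0.0361/0.0285)/(2πk) = 0.2364/(2π·221) = 1.702×10^-4 m·K/W
  R'_fibreglass batt = ln(0.0786/0.0361)/(2πk) = 0.7781/(2π·0.0396) = 3.127 m·K/W
ΣR = 1.702×10^-4 + 3.127 = 3.127 m·K/W
Q' = ΔT/ΣR = (8.67 °C − 20.5 °C)/3.127 = -3.78 W/m
(Negative Q' ⇒ heat flows inward; heat gain = 3.78 W/m.)

Q' = 3.78 W/m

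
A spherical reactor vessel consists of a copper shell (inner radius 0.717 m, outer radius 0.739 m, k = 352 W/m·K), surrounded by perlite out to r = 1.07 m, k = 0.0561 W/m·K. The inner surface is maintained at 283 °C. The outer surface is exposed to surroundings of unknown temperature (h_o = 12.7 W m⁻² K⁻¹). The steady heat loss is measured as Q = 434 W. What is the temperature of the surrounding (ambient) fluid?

T_out = 22.9 °C

Sum the resistances:
  R_copper = (1/0.717 − 1/0.739)/(4πk) = 0.04152/(4π·352) = 9.387×10^-6 K/W
  R_perlite = (1/0.739 − 1/1.07)/(4πk) = 0.4186/(4π·0.0561) = 0.5938 K/W
  R_conv,out = 1/(4πr²h) = 1/(4π·1.07²·12.7) = 0.005473 K/W
ΣR = 0.5993 K/W
ΔT = Q·ΣR = 434 × 0.5993 = 260.1 K
Heat flows outward, so T_out = T_in − ΔT = 283 − 260.1 = 22.9 °C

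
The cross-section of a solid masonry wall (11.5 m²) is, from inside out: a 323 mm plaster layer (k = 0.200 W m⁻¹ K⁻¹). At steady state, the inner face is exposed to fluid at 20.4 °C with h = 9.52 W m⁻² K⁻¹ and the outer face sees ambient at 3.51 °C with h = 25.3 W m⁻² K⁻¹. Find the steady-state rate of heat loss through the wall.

Q = 110 W

Resistance network (inner→outer):
  R_conv,in = 1/(hA) = 1/(9.52·11.5) = 0.009134 K/W
  R_plaster = L/(kA) = 0.323/(0.200·11.5) = 0.1404 K/W
  R_conv,out = 1/(hA) = 1/(25.3·11.5) = 0.003437 K/W
ΣR = 0.009134 + 0.1404 + 0.003437 = 0.1530 K/W
Q = ΔT/ΣR = (20.4 °C − 3.51 °C)/0.1530 = 110 W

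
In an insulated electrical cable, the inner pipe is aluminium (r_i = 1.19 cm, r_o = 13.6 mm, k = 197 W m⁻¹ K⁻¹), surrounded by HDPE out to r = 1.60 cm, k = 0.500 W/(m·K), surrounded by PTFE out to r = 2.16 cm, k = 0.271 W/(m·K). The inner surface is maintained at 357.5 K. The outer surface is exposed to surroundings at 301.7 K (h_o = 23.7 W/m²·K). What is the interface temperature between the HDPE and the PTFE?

Resistance network (inner→outer):
  R'_aluminium = ln(0.0136/0.0119)/(2πk) = 0.1335/(2π·197) = 1.079×10^-4 m·K/W
  R'_HDPE = ln(0.0160/0.0136)/(2πk) = 0.1625/(2π·0.500) = 0.05173 m·K/W
  R'_PTFE = ln(0.0216/0.0160)/(2πk) = 0.3001/(2π·0.271) = 0.1762 m·K/W
  R'_conv,out = 1/(2πr h) = 1/(2π·0.0216·23.7) = 0.3109 m·K/W
ΣR = 1.079×10^-4 + 0.05173 + 0.1762 + 0.3109 = 0.5389 m·K/W
Q' = ΔT/ΣR = (357.5 K − 301.7 K)/0.5389 = 103.5 W/m
From the inner boundary to the HDPE/PTFE interface, ΣR_partial = 0.05184 m·K/W.
T_interface = T_in − Q'·ΣR_partial = 357.5 K − (103.5)(0.05184) = 352.1 K

T = 352.1 K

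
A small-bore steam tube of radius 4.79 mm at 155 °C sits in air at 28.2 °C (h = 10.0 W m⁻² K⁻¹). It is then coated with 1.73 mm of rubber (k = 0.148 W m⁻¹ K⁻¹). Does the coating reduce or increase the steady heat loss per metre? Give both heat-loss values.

increases: 38.2 → 45.7 W/m

Critical radius for a cylinder: r_cr = k/h = 0.0148 m = 1.48 cm.
Outer radius after coating: r₂ = 0.00479 + 0.00173 = 0.00652 m.
Since r₁ < r_cr and r₂ ≤ r_cr, the coating moves toward the maximum at r_cr — heat loss rises.
Bare: R = 1/(2πr₁h) = 3.323 m·K/W; Q = 126.8/3.323 = 38.2 W/m.
Coated: R = R_cond + R_conv = 2.773 m·K/W; Q = 126.8/2.773 = 45.7 W/m.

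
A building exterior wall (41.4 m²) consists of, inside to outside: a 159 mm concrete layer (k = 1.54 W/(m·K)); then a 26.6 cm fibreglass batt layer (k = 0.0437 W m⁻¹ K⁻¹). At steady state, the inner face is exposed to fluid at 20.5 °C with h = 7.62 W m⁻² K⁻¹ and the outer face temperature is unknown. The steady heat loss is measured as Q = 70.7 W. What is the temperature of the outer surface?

T_out = 9.70 °C

Sum the resistances:
  R_conv,in = 1/(hA) = 1/(7.62·41.4) = 0.003170 K/W
  R_concrete = L/(kA) = 0.159/(1.54·41.4) = 0.002494 K/W
  R_fibreglass batt = L/(kA) = 0.266/(0.0437·41.4) = 0.1470 K/W
ΣR = 0.1527 K/W
ΔT = Q·ΣR = 70.7 × 0.1527 = 10.80 K
Heat flows outward, so T_out = T_in − ΔT = 20.5 − 10.80 = 9.70 °C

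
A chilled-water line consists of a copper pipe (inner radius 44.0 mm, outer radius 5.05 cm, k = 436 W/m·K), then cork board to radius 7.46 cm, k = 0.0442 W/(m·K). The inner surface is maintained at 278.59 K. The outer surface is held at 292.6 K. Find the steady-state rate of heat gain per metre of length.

Q' = 9.97 W/m

Treat each layer as a resistance in series:
  R'_copper = ln(0.0505/0.0440)/(2πk) = 0.1378/(2π·436) = 5.030×10^-5 m·K/W
  R'_cork board = ln(0.0746/0.0505)/(2πk) = 0.3902/(2π·0.0442) = 1.405 m·K/W
ΣR = 5.030×10^-5 + 1.405 = 1.405 m·K/W
Q' = ΔT/ΣR = (278.59 K − 292.6 K)/1.405 = -9.97 W/m
(Negative Q' ⇒ heat flows inward; heat gain = 9.97 W/m.)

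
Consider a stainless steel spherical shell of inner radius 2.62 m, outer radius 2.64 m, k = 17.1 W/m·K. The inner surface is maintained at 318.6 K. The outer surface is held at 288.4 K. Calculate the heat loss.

Q = 2240 kW

Q = 4πk·ΔT/(1/r₁ − 1/r₂) = 4π × 17.1 × 30.2 / (1/2.62 − 1/2.64) = 2.24×10^6 W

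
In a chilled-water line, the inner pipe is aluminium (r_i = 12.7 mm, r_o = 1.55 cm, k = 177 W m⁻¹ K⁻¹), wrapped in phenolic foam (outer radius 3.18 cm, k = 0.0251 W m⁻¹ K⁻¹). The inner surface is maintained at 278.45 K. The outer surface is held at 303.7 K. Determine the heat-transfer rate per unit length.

Q' = 5.54 W/m

Treat each layer as a resistance in series:
  R'_aluminium = ln(0.0155/0.0127)/(2πk) = 0.1992/(2π·177) = 1.792×10^-4 m·K/W
  R'_phenolic foam = ln(0.0318/0.0155)/(2πk) = 0.7186/(2π·0.0251) = 4.557 m·K/W
ΣR = 1.792×10^-4 + 4.557 = 4.557 m·K/W
Q' = ΔT/ΣR = (278.45 K − 303.7 K)/4.557 = -5.54 W/m
(Negative Q' ⇒ heat flows inward; heat gain = 5.54 W/m.)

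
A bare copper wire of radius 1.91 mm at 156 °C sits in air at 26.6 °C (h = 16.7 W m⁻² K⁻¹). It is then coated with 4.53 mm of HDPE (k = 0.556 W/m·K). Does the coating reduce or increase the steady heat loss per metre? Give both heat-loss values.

increases: 25.9 → 70.8 W/m

Critical radius for a cylinder: r_cr = k/h = 0.0333 m = 3.33 cm.
Outer radius after coating: r₂ = 0.00191 + 0.00453 = 0.00644 m.
Since r₁ < r_cr and r₂ ≤ r_cr, the coating moves toward the maximum at r_cr — heat loss rises.
Bare: R = 1/(2πr₁h) = 4.990 m·K/W; Q = 129.4/4.990 = 25.9 W/m.
Coated: R = R_cond + R_conv = 1.828 m·K/W; Q = 129.4/1.828 = 70.8 W/m.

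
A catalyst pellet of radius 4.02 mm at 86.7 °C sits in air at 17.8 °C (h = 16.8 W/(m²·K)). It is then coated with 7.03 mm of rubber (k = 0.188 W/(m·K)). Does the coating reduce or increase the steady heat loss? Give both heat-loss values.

Critical radius for a sphere: r_cr = 2k/h = 0.0224 m = 2.24 cm.
Outer radius after coating: r₂ = 0.00402 + 0.00703 = 0.01105 m.
Since r₁ < r_cr and r₂ ≤ r_cr, the coating moves toward the maximum at r_cr — heat loss rises.
Bare: R = 1/(4πr₁²h) = 293.1 K/W; Q = 68.9/293.1 = 0.235 W.
Coated: R = R_cond + R_conv = 105.8 K/W; Q = 68.9/105.8 = 0.651 W.

increases: 0.235 → 0.651 W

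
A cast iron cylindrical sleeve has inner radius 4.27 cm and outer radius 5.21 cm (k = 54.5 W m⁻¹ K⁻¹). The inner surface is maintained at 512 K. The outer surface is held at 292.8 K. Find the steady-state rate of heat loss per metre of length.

Q' = 2πk·ΔT/ln(r₂/r₁) = 2π × 54.5 × 219.2 / ln(0.0521/0.0427) = 3.77×10^5 W/m

Q' = 3.77×10^5 W/m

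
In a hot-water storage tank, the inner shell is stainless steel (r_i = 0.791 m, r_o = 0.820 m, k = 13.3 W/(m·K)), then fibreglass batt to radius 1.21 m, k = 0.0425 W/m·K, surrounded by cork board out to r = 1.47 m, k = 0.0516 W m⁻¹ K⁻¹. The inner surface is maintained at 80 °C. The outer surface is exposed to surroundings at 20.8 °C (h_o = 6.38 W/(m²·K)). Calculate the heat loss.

Q = 61.2 W

Series thermal resistances, inner to outer:
  R_stainless steel = (1/0.791 − 1/0.820)/(4πk) = 0.04471/(4π·13.3) = 2.675×10^-4 K/W
  R_fibreglass batt = (1/0.820 − 1/1.21)/(4πk) = 0.3931/(4π·0.0425) = 0.7360 K/W
  R_cork board = (1/1.21 − 1/1.47)/(4πk) = 0.1462/(4π·0.0516) = 0.2254 K/W
  R_conv,out = 1/(4πr²h) = 1/(4π·1.47²·6.38) = 0.005772 K/W
ΣR = 2.675×10^-4 + 0.7360 + 0.2254 + 0.005772 = 0.9674 K/W
Q = ΔT/ΣR = (80 °C − 20.8 °C)/0.9674 = 61.2 W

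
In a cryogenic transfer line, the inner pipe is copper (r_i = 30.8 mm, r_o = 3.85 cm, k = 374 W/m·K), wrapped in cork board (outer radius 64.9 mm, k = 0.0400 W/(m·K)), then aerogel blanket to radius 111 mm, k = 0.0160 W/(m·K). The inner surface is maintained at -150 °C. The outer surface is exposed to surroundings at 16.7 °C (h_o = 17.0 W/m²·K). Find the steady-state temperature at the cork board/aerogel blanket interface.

T = -104 °C

Resistance network (inner→outer):
  R'_copper = ln(0.0385/0.0308)/(2πk) = 0.2231/(2π·374) = 9.496×10^-5 m·K/W
  R'_cork board = ln(0.0649/0.0385)/(2πk) = 0.5222/(2π·0.0400) = 2.078 m·K/W
  R'_aerogel blanket = ln(0.111/0.0649)/(2πk) = 0.5367/(2π·0.0160) = 5.338 m·K/W
  R'_conv,out = 1/(2πr h) = 1/(2π·0.111·17.0) = 0.08434 m·K/W
ΣR = 9.496×10^-5 + 2.078 + 5.338 + 0.08434 = 7.500 m·K/W
Q' = ΔT/ΣR = (-150 °C − 16.7 °C)/7.500 = -22.23 W/m
From the inner boundary to the cork board/aerogel blanket interface, ΣR_partial = 2.078 m·K/W.
T_interface = T_in − Q'·ΣR_partial = -150 °C − (-22.23)(2.078) = -104 °C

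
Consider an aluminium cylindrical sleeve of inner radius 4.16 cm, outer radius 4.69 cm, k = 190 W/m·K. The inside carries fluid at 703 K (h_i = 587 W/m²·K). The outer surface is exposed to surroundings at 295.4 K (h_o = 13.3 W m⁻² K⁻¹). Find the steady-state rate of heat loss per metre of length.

Q' = 1560 W/m

Series thermal resistances, inner to outer:
  R'_conv,in = 1/(2πr h) = 1/(2π·0.0416·587) = 0.006518 m·K/W
  R'_aluminium = ln(0.0469/0.0416)/(2πk) = 0.1199/(2π·190) = 1.004×10^-4 m·K/W
  R'_conv,out = 1/(2πr h) = 1/(2π·0.0469·13.3) = 0.2552 m·K/W
ΣR = 0.006518 + 1.004×10^-4 + 0.2552 = 0.2618 m·K/W
Q' = ΔT/ΣR = (703 K − 295.4 K)/0.2618 = 1560 W/m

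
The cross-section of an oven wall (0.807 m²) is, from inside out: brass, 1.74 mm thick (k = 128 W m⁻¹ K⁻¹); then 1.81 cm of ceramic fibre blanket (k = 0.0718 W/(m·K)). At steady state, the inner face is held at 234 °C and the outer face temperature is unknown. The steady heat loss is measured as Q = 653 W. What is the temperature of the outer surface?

Series resistances:
  R_brass = L/(kA) = 0.00174/(128·0.807) = 1.684×10^-5 K/W
  R_ceramic fibre blanket = L/(kA) = 0.0181/(0.0718·0.807) = 0.3124 K/W
ΣR = 0.3124 K/W
ΔT = Q·ΣR = 653 × 0.3124 = 204.0 K
Heat flows outward, so T_out = T_in − ΔT = 234 − 204.0 = 30.0 °C

T_out = 30.0 °C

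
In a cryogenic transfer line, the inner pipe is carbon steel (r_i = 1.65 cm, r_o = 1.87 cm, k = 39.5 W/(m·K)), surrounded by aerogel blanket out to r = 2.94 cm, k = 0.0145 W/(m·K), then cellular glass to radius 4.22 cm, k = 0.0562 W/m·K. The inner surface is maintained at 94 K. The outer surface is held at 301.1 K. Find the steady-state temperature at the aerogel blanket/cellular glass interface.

Resistance network (inner→outer):
  R'_carbon steel = ln(0.0187/0.0165)/(2πk) = 0.1252/(2π·39.5) = 5.043×10^-4 m·K/W
  R'_aerogel blanket = ln(0.0294/0.0187)/(2πk) = 0.4525/(2π·0.0145) = 4.966 m·K/W
  R'_cellular glass = ln(0.0422/0.0294)/(2πk) = 0.3614/(2π·0.0562) = 1.024 m·K/W
ΣR = 5.043×10^-4 + 4.966 + 1.024 = 5.991 m·K/W
Q' = ΔT/ΣR = (94 K − 301.1 K)/5.991 = -34.57 W/m
From the inner boundary to the aerogel blanket/cellular glass interface, ΣR_partial = 4.967 m·K/W.
T_interface = T_in − Q'·ΣR_partial = 94 K − (-34.57)(4.967) = 265.7 K

T = 265.7 K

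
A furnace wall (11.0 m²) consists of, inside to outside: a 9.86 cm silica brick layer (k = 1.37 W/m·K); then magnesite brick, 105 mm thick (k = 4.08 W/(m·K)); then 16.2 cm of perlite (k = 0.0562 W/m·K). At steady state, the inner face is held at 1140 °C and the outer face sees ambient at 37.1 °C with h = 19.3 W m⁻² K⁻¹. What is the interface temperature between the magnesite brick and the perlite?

T = 1104 °C

Series thermal resistances, inner to outer:
  R_silica brick = L/(kA) = 0.0986/(1.37·11.0) = 0.006543 K/W
  R_magnesite brick = L/(kA) = 0.105/(4.08·11.0) = 0.002340 K/W
  R_perlite = L/(kA) = 0.162/(0.0562·11.0) = 0.2621 K/W
  R_conv,out = 1/(hA) = 1/(19.3·11.0) = 0.004710 K/W
ΣR = 0.006543 + 0.002340 + 0.2621 + 0.004710 = 0.2757 K/W
Q = ΔT/ΣR = (1140 °C − 37.1 °C)/0.2757 = 4000 W
From the inner boundary to the magnesite brick/perlite interface, ΣR_partial = 0.008883 K/W.
T_interface = T_in − Q·ΣR_partial = 1140 °C − (4000)(0.008883) = 1104 °C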